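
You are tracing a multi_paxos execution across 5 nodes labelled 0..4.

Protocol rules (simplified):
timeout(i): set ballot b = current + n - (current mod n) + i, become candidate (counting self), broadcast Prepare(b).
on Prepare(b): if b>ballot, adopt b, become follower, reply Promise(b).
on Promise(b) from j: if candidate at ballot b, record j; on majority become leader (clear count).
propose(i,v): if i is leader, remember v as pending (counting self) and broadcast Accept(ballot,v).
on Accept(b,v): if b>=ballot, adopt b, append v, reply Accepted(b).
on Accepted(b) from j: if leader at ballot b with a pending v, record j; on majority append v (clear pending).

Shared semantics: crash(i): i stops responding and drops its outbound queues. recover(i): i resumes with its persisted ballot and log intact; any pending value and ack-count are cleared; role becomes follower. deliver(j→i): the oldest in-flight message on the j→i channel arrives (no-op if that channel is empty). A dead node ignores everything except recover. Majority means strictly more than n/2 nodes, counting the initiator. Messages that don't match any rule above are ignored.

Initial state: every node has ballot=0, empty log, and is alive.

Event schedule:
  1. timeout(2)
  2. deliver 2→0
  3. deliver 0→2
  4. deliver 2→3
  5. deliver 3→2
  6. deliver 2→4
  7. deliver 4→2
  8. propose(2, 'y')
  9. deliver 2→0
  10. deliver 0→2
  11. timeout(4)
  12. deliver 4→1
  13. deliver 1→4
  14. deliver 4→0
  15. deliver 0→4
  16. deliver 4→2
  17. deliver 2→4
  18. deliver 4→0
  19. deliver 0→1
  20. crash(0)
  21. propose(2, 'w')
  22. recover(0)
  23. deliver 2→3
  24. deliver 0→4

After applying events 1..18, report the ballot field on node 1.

14

[1] timeout(2) → N2(cand b7 [-])
[2] deliver 2→0 → N0(foll b7 [-])
[3] deliver 0→2 → ∅
[4] deliver 2→3 → N3(foll b7 [-])
[5] deliver 3→2 → N2(lead b7 [-])
[6] deliver 2→4 → N4(foll b7 [-])
[7] deliver 4→2 → ∅
[8] propose(2,'y') → ∅
[9] deliver 2→0 → N0(foll b7 [y])
[10] deliver 0→2 → ∅
[11] timeout(4) → N4(cand b14 [-])
[12] deliver 4→1 → N1(foll b14 [-])
[13] deliver 1→4 → ∅
[14] deliver 4→0 → N0(foll b14 [y])
[15] deliver 0→4 → N4(lead b14 [-])
[16] deliver 4→2 → N2(foll b14 [-])
[17] deliver 2→4 → ∅
[18] deliver 4→0 → ∅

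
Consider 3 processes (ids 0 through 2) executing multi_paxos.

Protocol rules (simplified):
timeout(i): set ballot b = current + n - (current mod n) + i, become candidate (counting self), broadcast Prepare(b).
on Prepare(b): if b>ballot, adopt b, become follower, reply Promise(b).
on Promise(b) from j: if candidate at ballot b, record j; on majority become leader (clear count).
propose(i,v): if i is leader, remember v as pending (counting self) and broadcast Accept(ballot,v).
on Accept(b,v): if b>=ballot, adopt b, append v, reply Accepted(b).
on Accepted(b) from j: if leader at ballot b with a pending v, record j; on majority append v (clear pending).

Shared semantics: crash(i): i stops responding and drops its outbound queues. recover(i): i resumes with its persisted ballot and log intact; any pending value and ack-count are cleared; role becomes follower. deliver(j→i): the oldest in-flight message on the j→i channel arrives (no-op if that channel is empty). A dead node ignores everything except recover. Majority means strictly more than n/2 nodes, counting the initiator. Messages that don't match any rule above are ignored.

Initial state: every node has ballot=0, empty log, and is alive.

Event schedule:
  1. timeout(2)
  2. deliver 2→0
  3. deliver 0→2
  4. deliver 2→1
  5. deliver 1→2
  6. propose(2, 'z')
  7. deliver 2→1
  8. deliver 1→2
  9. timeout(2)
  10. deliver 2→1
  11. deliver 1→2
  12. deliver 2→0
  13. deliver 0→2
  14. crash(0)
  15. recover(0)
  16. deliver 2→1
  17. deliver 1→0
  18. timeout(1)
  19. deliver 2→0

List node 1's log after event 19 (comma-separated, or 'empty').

[1] timeout(2) → N2(cand b5 [-])
[2] deliver 2→0 → N0(foll b5 [-])
[3] deliver 0→2 → N2(lead b5 [-])
[4] deliver 2→1 → N1(foll b5 [-])
[5] deliver 1→2 → ∅
[6] propose(2,'z') → ∅
[7] deliver 2→1 → N1(foll b5 [z])
[8] deliver 1→2 → N2(lead b5 [z])
[9] timeout(2) → N2(cand b8 [z])
[10] deliver 2→1 → N1(foll b8 [z])
[11] deliver 1→2 → N2(lead b8 [z])
[12] deliver 2→0 → N0(foll b5 [z])
[13] deliver 0→2 → ∅
[14] crash(0) → N0(✗foll b5 [z])
[15] recover(0) → N0(foll b5 [z])
[16] deliver 2→1 → ∅
[17] deliver 1→0 → ∅
[18] timeout(1) → N1(cand b10 [z])
[19] deliver 2→0 → N0(foll b8 [z])

z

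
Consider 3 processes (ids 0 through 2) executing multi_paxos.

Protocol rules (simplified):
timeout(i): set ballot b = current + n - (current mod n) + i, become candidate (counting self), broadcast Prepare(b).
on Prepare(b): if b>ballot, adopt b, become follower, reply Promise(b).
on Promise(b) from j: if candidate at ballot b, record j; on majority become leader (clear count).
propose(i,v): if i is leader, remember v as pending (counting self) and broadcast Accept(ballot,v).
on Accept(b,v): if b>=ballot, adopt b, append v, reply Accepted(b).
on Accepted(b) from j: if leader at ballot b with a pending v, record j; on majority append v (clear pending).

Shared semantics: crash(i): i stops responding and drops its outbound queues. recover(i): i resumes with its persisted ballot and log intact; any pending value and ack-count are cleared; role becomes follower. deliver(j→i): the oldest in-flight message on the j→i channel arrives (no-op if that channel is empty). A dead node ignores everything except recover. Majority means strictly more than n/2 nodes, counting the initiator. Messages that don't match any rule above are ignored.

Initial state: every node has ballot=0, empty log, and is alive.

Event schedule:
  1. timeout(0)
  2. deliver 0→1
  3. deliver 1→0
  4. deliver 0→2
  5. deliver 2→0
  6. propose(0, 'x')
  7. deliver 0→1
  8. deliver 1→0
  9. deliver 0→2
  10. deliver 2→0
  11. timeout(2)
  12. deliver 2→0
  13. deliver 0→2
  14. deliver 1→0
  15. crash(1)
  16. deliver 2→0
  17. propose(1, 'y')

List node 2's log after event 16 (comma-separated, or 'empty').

after 1 — timeout(0): n0:cand/b3/[-]
after 2 — deliver 0→1: n1:foll/b3/[-]
after 3 — deliver 1→0: n0:lead/b3/[-]
after 4 — deliver 0→2: n2:foll/b3/[-]
after 5 — deliver 2→0: ·
after 6 — propose(0,'x'): ·
after 7 — deliver 0→1: n1:foll/b3/[x]
after 8 — deliver 1→0: n0:lead/b3/[x]
after 9 — deliver 0→2: n2:foll/b3/[x]
after 10 — deliver 2→0: ·
after 11 — timeout(2): n2:cand/b8/[x]
after 12 — deliver 2→0: n0:foll/b8/[x]
after 13 — deliver 0→2: n2:lead/b8/[x]
after 14 — deliver 1→0: ·
after 15 — crash(1): n1:✗foll/b3/[x]
after 16 — deliver 2→0: ·

x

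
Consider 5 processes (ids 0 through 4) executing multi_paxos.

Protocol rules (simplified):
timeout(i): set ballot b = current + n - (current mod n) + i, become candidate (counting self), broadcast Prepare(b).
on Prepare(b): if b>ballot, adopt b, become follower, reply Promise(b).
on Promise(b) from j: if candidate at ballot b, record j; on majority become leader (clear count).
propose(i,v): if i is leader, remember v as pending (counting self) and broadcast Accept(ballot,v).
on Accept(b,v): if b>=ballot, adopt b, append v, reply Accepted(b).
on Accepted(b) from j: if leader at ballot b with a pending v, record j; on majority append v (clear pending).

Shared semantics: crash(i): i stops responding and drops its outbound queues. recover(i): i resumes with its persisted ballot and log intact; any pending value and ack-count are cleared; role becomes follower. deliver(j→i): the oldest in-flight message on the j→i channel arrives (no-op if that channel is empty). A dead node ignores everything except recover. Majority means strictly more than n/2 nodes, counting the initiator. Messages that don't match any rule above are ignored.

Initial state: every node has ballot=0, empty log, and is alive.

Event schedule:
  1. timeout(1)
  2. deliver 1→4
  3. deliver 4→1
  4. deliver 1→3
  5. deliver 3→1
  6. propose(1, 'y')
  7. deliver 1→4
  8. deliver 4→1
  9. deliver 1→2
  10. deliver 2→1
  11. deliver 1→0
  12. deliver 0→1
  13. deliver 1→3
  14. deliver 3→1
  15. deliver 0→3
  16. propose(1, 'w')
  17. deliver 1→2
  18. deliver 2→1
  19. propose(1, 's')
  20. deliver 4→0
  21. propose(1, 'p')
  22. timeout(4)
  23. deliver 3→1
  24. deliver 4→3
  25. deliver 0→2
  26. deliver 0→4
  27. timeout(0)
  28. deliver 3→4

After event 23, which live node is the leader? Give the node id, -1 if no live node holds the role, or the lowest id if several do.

step 1 timeout(1): 1={cand,b=6,log=-}
step 2 deliver 1→4: 4={foll,b=6,log=-}
step 3 deliver 4→1: —
step 4 deliver 1→3: 3={foll,b=6,log=-}
step 5 deliver 3→1: 1={lead,b=6,log=-}
step 6 propose(1,'y'): —
step 7 deliver 1→4: 4={foll,b=6,log=y}
step 8 deliver 4→1: —
step 9 deliver 1→2: 2={foll,b=6,log=-}
step 10 deliver 2→1: —
step 11 deliver 1→0: 0={foll,b=6,log=-}
step 12 deliver 0→1: —
step 13 deliver 1→3: 3={foll,b=6,log=y}
step 14 deliver 3→1: 1={lead,b=6,log=y}
step 15 deliver 0→3: —
step 16 propose(1,'w'): —
step 17 deliver 1→2: 2={foll,b=6,log=y}
step 18 deliver 2→1: —
step 19 propose(1,'s'): —
step 20 deliver 4→0: —
step 21 propose(1,'p'): —
step 22 timeout(4): 4={cand,b=14,log=y}
step 23 deliver 3→1: —

1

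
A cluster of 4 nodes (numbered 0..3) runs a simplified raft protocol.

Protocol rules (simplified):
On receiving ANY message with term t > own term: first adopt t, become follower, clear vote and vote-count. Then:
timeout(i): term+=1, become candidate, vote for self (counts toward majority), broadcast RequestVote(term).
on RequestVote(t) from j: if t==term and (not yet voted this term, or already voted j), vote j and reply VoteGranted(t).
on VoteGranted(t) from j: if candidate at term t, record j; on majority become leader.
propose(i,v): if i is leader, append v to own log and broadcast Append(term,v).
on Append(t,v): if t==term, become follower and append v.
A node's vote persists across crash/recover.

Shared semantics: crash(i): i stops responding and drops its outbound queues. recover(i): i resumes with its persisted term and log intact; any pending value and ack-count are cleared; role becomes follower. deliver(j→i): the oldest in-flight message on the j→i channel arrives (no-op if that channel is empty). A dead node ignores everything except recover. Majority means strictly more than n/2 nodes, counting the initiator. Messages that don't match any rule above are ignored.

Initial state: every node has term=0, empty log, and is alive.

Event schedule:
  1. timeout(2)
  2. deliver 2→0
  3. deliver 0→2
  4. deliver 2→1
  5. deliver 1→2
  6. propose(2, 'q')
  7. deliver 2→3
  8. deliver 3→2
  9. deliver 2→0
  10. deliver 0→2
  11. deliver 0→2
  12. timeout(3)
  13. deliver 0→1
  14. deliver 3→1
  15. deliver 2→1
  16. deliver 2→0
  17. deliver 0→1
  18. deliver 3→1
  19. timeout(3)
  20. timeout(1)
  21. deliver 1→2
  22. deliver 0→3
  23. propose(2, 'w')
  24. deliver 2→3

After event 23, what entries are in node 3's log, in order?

empty

e1 timeout(2): 2[cand,t=1,-]
e2 deliver 2→0: 0[foll,t=1,-]
e3 deliver 0→2: ·
e4 deliver 2→1: 1[foll,t=1,-]
e5 deliver 1→2: 2[lead,t=1,-]
e6 propose(2,'q'): 2[lead,t=1,q]
e7 deliver 2→3: 3[foll,t=1,-]
e8 deliver 3→2: ·
e9 deliver 2→0: 0[foll,t=1,q]
e10 deliver 0→2: ·
e11 deliver 0→2: ·
e12 timeout(3): 3[cand,t=2,-]
e13 deliver 0→1: ·
e14 deliver 3→1: 1[foll,t=2,-]
e15 deliver 2→1: ·
e16 deliver 2→0: ·
e17 deliver 0→1: ·
e18 deliver 3→1: ·
e19 timeout(3): 3[cand,t=3,-]
e20 timeout(1): 1[cand,t=3,-]
e21 deliver 1→2: 2[foll,t=3,q]
e22 deliver 0→3: ·
e23 propose(2,'w'): ·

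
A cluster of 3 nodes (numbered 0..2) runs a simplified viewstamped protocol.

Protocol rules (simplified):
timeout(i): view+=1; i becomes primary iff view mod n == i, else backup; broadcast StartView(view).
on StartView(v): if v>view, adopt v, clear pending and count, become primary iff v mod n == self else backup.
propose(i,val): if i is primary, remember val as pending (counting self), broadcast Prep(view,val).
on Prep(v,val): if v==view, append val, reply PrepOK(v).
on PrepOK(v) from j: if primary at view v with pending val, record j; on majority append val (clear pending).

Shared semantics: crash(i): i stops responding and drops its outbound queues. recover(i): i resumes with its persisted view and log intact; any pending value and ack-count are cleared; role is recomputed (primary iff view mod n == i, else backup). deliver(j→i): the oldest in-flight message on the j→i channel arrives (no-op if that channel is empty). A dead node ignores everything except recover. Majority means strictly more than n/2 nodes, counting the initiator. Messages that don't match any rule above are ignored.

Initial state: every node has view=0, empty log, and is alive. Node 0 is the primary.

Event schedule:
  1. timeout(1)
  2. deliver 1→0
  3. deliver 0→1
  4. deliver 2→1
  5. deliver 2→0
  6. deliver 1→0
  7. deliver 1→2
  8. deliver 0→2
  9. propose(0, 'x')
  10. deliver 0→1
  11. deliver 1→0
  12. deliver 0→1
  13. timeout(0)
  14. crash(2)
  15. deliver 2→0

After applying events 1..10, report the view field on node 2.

after 1 — timeout(1): n1:prim/v1/[-]
after 2 — deliver 1→0: n0:back/v1/[-]
after 3 — deliver 0→1: ·
after 4 — deliver 2→1: ·
after 5 — deliver 2→0: ·
after 6 — deliver 1→0: ·
after 7 — deliver 1→2: n2:back/v1/[-]
after 8 — deliver 0→2: ·
after 9 — propose(0,'x'): ·
after 10 — deliver 0→1: ·

1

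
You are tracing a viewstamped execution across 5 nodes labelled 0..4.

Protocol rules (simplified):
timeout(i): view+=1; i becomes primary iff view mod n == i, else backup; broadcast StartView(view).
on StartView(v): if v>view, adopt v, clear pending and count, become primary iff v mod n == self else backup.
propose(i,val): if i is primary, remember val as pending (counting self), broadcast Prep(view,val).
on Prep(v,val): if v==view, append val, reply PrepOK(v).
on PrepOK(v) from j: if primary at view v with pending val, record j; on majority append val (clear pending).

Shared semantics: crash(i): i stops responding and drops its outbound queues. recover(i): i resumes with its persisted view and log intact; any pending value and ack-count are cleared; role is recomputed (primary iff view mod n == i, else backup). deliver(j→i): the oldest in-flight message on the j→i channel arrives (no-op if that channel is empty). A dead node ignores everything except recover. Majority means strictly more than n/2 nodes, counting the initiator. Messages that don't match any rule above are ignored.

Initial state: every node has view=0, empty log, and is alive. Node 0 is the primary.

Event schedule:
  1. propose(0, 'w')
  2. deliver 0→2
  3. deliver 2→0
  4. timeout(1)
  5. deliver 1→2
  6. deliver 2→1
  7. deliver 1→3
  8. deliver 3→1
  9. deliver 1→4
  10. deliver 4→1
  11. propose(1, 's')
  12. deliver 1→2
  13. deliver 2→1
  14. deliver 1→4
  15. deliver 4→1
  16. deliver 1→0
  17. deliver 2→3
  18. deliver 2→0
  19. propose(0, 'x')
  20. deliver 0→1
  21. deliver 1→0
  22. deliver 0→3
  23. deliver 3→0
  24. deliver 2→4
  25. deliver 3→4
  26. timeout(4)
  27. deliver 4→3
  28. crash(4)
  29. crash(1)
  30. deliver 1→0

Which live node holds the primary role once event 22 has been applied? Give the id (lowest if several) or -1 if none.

1

after 1 — propose(0,'w'): ·
after 2 — deliver 0→2: n2:back/v0/[w]
after 3 — deliver 2→0: ·
after 4 — timeout(1): n1:prim/v1/[-]
after 5 — deliver 1→2: n2:back/v1/[w]
after 6 — deliver 2→1: ·
after 7 — deliver 1→3: n3:back/v1/[-]
after 8 — deliver 3→1: ·
after 9 — deliver 1→4: n4:back/v1/[-]
after 10 — deliver 4→1: ·
after 11 — propose(1,'s'): ·
after 12 — deliver 1→2: n2:back/v1/[w,s]
after 13 — deliver 2→1: ·
after 14 — deliver 1→4: n4:back/v1/[s]
after 15 — deliver 4→1: n1:prim/v1/[s]
after 16 — deliver 1→0: n0:back/v1/[-]
after 17 — deliver 2→3: ·
after 18 — deliver 2→0: ·
after 19 — propose(0,'x'): ·
after 20 — deliver 0→1: ·
after 21 — deliver 1→0: n0:back/v1/[s]
after 22 — deliver 0→3: ·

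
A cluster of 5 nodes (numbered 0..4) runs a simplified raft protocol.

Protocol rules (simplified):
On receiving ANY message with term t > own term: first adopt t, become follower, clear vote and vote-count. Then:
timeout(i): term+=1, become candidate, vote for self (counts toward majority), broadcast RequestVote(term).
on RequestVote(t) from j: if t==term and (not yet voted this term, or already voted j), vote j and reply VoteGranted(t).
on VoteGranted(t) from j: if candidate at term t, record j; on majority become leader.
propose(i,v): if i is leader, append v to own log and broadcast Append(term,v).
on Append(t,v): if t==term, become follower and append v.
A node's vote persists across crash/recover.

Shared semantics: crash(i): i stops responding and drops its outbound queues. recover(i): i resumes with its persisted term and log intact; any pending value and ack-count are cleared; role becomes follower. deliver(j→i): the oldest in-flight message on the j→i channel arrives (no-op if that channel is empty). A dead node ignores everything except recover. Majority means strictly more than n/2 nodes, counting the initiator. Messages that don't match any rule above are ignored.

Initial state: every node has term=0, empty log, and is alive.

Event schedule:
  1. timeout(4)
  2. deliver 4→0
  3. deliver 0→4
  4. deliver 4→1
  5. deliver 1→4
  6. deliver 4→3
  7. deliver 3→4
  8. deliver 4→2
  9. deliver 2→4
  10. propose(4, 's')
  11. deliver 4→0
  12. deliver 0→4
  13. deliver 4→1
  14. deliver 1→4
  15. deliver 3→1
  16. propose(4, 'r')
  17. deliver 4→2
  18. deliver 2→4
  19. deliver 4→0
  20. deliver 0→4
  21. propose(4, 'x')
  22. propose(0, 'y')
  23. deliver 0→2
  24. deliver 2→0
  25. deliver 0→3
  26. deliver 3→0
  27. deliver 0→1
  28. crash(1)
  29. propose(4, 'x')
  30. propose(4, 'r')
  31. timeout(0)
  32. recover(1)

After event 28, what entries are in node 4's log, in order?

e1 timeout(4): 4[cand,t=1,-]
e2 deliver 4→0: 0[foll,t=1,-]
e3 deliver 0→4: ·
e4 deliver 4→1: 1[foll,t=1,-]
e5 deliver 1→4: 4[lead,t=1,-]
e6 deliver 4→3: 3[foll,t=1,-]
e7 deliver 3→4: ·
e8 deliver 4→2: 2[foll,t=1,-]
e9 deliver 2→4: ·
e10 propose(4,'s'): 4[lead,t=1,s]
e11 deliver 4→0: 0[foll,t=1,s]
e12 deliver 0→4: ·
e13 deliver 4→1: 1[foll,t=1,s]
e14 deliver 1→4: ·
e15 deliver 3→1: ·
e16 propose(4,'r'): 4[lead,t=1,s,r]
e17 deliver 4→2: 2[foll,t=1,s]
e18 deliver 2→4: ·
e19 deliver 4→0: 0[foll,t=1,s,r]
e20 deliver 0→4: ·
e21 propose(4,'x'): 4[lead,t=1,s,r,x]
e22 propose(0,'y'): ·
e23 deliver 0→2: ·
e24 deliver 2→0: ·
e25 deliver 0→3: ·
e26 deliver 3→0: ·
e27 deliver 0→1: ·
e28 crash(1): 1[✗foll,t=1,s]

s,r,x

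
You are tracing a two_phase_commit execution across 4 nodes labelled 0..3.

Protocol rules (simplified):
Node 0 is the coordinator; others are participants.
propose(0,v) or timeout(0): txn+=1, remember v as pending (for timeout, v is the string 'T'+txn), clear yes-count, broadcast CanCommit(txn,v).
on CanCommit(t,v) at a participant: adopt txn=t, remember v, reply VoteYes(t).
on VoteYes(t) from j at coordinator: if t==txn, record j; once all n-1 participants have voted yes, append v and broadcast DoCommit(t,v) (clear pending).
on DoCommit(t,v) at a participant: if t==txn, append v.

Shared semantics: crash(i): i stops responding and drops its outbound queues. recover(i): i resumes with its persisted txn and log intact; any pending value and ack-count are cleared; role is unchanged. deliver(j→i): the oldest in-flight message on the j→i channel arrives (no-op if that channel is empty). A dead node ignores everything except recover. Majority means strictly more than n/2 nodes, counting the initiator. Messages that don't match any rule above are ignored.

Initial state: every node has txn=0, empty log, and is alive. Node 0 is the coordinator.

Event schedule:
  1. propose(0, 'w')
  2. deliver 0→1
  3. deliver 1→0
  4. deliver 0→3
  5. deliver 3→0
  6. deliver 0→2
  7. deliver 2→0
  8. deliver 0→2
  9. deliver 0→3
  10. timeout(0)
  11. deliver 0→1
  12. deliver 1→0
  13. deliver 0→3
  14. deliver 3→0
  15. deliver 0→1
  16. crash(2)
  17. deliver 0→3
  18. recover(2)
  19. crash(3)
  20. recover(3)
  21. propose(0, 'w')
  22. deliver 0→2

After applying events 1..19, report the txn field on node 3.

step 1 propose(0,'w'): 0={coor,t=1,log=-}
step 2 deliver 0→1: 1={part,t=1,log=-}
step 3 deliver 1→0: —
step 4 deliver 0→3: 3={part,t=1,log=-}
step 5 deliver 3→0: —
step 6 deliver 0→2: 2={part,t=1,log=-}
step 7 deliver 2→0: 0={coor,t=1,log=w}
step 8 deliver 0→2: 2={part,t=1,log=w}
step 9 deliver 0→3: 3={part,t=1,log=w}
step 10 timeout(0): 0={coor,t=2,log=w}
step 11 deliver 0→1: 1={part,t=1,log=w}
step 12 deliver 1→0: —
step 13 deliver 0→3: 3={part,t=2,log=w}
step 14 deliver 3→0: —
step 15 deliver 0→1: 1={part,t=2,log=w}
step 16 crash(2): 2={✗part,t=1,log=w}
step 17 deliver 0→3: —
step 18 recover(2): 2={part,t=1,log=w}
step 19 crash(3): 3={✗part,t=2,log=w}

2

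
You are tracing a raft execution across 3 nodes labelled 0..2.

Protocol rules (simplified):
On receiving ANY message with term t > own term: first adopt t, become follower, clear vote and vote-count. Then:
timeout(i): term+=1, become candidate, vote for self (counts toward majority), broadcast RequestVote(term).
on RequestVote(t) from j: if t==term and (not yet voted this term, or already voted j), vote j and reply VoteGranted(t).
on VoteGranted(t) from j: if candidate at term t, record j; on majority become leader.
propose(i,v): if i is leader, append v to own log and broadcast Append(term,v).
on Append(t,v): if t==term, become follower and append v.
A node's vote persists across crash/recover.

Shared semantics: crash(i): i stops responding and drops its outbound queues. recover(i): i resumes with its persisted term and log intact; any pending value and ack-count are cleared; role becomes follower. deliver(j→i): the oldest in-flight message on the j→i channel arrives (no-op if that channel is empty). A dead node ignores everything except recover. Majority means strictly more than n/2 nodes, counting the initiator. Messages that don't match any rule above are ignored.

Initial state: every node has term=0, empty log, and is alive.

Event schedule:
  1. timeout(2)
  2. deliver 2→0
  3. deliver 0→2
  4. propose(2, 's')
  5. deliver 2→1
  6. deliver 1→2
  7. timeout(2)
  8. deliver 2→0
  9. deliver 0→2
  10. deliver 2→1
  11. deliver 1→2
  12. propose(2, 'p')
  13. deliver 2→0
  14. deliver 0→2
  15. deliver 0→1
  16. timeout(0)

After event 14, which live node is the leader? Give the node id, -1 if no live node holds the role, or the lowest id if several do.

step 1 timeout(2): 2={cand,t=1,log=-}
step 2 deliver 2→0: 0={foll,t=1,log=-}
step 3 deliver 0→2: 2={lead,t=1,log=-}
step 4 propose(2,'s'): 2={lead,t=1,log=s}
step 5 deliver 2→1: 1={foll,t=1,log=-}
step 6 deliver 1→2: —
step 7 timeout(2): 2={cand,t=2,log=s}
step 8 deliver 2→0: 0={foll,t=1,log=s}
step 9 deliver 0→2: —
step 10 deliver 2→1: 1={foll,t=1,log=s}
step 11 deliver 1→2: —
step 12 propose(2,'p'): —
step 13 deliver 2→0: 0={foll,t=2,log=s}
step 14 deliver 0→2: 2={lead,t=2,log=s}

2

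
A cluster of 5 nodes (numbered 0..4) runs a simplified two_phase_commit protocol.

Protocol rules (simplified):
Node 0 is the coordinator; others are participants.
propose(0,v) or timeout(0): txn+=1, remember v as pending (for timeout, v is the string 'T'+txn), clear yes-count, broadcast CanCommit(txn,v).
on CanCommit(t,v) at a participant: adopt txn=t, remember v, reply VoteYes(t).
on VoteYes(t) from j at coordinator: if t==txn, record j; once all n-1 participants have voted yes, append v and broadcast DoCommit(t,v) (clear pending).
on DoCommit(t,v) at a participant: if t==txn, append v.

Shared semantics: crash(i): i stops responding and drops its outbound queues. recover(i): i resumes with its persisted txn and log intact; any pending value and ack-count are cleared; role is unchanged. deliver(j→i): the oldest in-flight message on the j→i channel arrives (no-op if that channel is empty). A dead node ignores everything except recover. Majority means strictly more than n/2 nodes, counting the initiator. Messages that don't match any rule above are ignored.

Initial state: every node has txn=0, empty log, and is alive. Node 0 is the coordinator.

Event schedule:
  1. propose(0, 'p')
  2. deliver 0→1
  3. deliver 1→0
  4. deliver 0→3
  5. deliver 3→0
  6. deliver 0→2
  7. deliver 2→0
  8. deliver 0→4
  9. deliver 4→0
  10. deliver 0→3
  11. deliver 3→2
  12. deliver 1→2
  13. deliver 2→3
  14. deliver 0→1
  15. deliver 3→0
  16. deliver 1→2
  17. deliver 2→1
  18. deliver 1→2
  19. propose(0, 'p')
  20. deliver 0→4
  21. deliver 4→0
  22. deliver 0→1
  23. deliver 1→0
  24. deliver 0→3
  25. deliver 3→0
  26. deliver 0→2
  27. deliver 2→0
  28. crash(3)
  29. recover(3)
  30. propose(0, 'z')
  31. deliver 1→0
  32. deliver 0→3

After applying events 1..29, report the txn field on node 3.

2

[1] propose(0,'p') → N0(coor t1 [-])
[2] deliver 0→1 → N1(part t1 [-])
[3] deliver 1→0 → ∅
[4] deliver 0→3 → N3(part t1 [-])
[5] deliver 3→0 → ∅
[6] deliver 0→2 → N2(part t1 [-])
[7] deliver 2→0 → ∅
[8] deliver 0→4 → N4(part t1 [-])
[9] deliver 4→0 → N0(coor t1 [p])
[10] deliver 0→3 → N3(part t1 [p])
[11] deliver 3→2 → ∅
[12] deliver 1→2 → ∅
[13] deliver 2→3 → ∅
[14] deliver 0→1 → N1(part t1 [p])
[15] deliver 3→0 → ∅
[16] deliver 1→2 → ∅
[17] deliver 2→1 → ∅
[18] deliver 1→2 → ∅
[19] propose(0,'p') → N0(coor t2 [p])
[20] deliver 0→4 → N4(part t1 [p])
[21] deliver 4→0 → ∅
[22] deliver 0→1 → N1(part t2 [p])
[23] deliver 1→0 → ∅
[24] deliver 0→3 → N3(part t2 [p])
[25] deliver 3→0 → ∅
[26] deliver 0→2 → N2(part t1 [p])
[27] deliver 2→0 → ∅
[28] crash(3) → N3(✗part t2 [p])
[29] recover(3) → N3(part t2 [p])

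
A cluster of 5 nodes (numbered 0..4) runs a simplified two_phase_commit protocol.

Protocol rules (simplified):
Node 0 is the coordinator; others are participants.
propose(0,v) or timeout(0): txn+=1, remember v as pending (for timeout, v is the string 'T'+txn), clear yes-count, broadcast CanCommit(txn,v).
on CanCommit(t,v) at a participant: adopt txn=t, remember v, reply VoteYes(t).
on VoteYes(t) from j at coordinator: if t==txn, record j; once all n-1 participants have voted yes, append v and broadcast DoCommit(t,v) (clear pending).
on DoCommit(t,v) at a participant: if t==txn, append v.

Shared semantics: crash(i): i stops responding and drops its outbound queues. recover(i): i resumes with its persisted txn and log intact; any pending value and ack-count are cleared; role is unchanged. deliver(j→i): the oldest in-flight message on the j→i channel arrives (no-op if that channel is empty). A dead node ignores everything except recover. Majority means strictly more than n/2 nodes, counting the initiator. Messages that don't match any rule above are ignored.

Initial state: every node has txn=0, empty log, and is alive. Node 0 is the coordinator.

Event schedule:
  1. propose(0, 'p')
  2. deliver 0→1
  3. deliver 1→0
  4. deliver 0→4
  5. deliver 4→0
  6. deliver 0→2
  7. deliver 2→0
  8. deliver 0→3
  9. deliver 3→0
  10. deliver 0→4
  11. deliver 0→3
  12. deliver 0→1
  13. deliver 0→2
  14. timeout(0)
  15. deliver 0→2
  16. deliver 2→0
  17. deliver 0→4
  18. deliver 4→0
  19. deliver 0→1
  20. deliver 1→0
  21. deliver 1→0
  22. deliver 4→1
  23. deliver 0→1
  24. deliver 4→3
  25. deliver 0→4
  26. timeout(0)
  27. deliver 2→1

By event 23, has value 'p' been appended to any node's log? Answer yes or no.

yes

after 1 — propose(0,'p'): n0:coor/t1/[-]
after 2 — deliver 0→1: n1:part/t1/[-]
after 3 — deliver 1→0: ·
after 4 — deliver 0→4: n4:part/t1/[-]
after 5 — deliver 4→0: ·
after 6 — deliver 0→2: n2:part/t1/[-]
after 7 — deliver 2→0: ·
after 8 — deliver 0→3: n3:part/t1/[-]
after 9 — deliver 3→0: n0:coor/t1/[p]
after 10 — deliver 0→4: n4:part/t1/[p]
after 11 — deliver 0→3: n3:part/t1/[p]
after 12 — deliver 0→1: n1:part/t1/[p]
after 13 — deliver 0→2: n2:part/t1/[p]
after 14 — timeout(0): n0:coor/t2/[p]
after 15 — deliver 0→2: n2:part/t2/[p]
after 16 — deliver 2→0: ·
after 17 — deliver 0→4: n4:part/t2/[p]
after 18 — deliver 4→0: ·
after 19 — deliver 0→1: n1:part/t2/[p]
after 20 — deliver 1→0: ·
after 21 — deliver 1→0: ·
after 22 — deliver 4→1: ·
after 23 — deliver 0→1: ·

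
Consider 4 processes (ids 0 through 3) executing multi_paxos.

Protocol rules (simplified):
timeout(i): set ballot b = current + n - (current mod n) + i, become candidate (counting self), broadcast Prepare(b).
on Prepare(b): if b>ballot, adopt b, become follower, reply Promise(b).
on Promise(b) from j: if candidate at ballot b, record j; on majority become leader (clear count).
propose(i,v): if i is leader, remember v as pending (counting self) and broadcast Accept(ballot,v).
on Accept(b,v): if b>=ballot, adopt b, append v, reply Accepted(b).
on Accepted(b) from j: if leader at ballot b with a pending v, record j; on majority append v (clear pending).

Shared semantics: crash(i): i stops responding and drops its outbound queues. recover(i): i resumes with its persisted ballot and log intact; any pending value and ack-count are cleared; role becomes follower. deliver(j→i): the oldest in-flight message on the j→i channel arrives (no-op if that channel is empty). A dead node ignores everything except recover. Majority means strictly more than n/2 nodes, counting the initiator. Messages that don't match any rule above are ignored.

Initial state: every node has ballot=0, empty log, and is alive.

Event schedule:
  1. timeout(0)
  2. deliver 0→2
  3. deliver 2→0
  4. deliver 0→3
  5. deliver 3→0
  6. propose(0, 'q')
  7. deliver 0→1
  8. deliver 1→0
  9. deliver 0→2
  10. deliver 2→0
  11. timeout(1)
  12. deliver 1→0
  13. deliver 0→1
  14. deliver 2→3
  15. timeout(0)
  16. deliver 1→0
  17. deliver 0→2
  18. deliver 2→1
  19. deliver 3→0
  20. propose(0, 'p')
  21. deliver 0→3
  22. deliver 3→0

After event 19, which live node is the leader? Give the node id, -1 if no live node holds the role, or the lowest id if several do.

e1 timeout(0): 0[cand,b=4,-]
e2 deliver 0→2: 2[foll,b=4,-]
e3 deliver 2→0: ·
e4 deliver 0→3: 3[foll,b=4,-]
e5 deliver 3→0: 0[lead,b=4,-]
e6 propose(0,'q'): ·
e7 deliver 0→1: 1[foll,b=4,-]
e8 deliver 1→0: ·
e9 deliver 0→2: 2[foll,b=4,q]
e10 deliver 2→0: ·
e11 timeout(1): 1[cand,b=9,-]
e12 deliver 1→0: 0[foll,b=9,-]
e13 deliver 0→1: ·
e14 deliver 2→3: ·
e15 timeout(0): 0[cand,b=12,-]
e16 deliver 1→0: ·
e17 deliver 0→2: 2[foll,b=12,q]
e18 deliver 2→1: ·
e19 deliver 3→0: ·

-1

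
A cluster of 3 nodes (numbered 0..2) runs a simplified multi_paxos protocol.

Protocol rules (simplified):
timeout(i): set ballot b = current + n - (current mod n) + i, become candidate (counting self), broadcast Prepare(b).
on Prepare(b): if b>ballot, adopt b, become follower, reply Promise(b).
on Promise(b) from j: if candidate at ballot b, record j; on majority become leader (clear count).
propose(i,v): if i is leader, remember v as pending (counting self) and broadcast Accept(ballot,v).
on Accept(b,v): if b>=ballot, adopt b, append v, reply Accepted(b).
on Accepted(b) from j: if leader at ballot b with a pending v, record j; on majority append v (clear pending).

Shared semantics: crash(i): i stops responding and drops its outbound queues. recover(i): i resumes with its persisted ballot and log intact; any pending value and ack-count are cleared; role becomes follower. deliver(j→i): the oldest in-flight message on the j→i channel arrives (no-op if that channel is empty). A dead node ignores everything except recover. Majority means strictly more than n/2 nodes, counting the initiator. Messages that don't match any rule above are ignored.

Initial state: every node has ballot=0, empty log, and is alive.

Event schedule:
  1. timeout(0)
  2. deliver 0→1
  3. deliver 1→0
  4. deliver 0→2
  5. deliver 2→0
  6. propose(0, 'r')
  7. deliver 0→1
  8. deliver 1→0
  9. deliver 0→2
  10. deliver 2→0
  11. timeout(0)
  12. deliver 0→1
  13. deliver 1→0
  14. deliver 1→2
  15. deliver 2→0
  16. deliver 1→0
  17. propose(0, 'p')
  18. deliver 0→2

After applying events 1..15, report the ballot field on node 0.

1. timeout(0):  <0:cand b3 ->
2. deliver 0→1:  <1:foll b3 ->
3. deliver 1→0:  <0:lead b3 ->
4. deliver 0→2:  <2:foll b3 ->
5. deliver 2→0:  nop
6. propose(0,'r'):  nop
7. deliver 0→1:  <1:foll b3 r>
8. deliver 1→0:  <0:lead b3 r>
9. deliver 0→2:  <2:foll b3 r>
10. deliver 2→0:  nop
11. timeout(0):  <0:cand b6 r>
12. deliver 0→1:  <1:foll b6 r>
13. deliver 1→0:  <0:lead b6 r>
14. deliver 1→2:  nop
15. deliver 2→0:  nop

6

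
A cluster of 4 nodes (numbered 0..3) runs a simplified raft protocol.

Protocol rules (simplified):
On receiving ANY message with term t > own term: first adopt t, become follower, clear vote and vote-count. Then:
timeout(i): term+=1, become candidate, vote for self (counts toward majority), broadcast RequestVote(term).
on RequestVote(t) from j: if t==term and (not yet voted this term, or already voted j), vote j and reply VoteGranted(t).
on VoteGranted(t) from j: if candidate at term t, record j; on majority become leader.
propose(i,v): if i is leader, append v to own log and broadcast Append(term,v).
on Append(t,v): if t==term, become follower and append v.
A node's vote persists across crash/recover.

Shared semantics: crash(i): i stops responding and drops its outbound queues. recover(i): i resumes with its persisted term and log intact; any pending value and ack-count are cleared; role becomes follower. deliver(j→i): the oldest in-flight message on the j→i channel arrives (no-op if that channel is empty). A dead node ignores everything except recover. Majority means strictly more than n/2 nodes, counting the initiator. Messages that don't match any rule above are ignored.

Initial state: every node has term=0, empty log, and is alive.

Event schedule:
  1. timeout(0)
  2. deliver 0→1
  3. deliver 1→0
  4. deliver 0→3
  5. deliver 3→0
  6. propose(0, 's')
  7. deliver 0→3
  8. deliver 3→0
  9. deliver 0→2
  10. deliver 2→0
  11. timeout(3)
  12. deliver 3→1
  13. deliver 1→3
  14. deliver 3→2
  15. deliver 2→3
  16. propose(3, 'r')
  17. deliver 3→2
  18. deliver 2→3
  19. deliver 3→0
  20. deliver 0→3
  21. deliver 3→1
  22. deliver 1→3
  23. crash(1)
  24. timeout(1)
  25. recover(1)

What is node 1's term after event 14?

step 1 timeout(0): 0={cand,t=1,log=-}
step 2 deliver 0→1: 1={foll,t=1,log=-}
step 3 deliver 1→0: —
step 4 deliver 0→3: 3={foll,t=1,log=-}
step 5 deliver 3→0: 0={lead,t=1,log=-}
step 6 propose(0,'s'): 0={lead,t=1,log=s}
step 7 deliver 0→3: 3={foll,t=1,log=s}
step 8 deliver 3→0: —
step 9 deliver 0→2: 2={foll,t=1,log=-}
step 10 deliver 2→0: —
step 11 timeout(3): 3={cand,t=2,log=s}
step 12 deliver 3→1: 1={foll,t=2,log=-}
step 13 deliver 1→3: —
step 14 deliver 3→2: 2={foll,t=2,log=-}

2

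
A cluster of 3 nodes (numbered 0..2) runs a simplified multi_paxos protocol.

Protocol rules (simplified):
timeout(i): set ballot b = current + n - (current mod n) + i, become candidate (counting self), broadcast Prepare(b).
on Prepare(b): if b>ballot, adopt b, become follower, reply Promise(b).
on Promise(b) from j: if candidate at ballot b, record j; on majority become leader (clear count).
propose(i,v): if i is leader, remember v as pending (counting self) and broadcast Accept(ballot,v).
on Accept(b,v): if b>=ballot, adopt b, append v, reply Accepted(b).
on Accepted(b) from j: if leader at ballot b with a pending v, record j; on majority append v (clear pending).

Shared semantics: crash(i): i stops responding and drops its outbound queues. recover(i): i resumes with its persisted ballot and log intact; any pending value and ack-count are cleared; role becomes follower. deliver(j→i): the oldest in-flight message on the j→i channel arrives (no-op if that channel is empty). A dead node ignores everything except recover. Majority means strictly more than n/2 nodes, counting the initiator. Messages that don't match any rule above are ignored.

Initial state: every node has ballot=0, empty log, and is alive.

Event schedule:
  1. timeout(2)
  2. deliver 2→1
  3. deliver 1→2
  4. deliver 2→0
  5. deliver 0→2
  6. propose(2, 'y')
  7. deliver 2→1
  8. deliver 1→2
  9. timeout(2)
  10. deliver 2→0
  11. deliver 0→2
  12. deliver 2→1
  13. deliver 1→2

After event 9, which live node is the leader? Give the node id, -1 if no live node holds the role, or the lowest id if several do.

-1

step 1 timeout(2): 2={cand,b=5,log=-}
step 2 deliver 2→1: 1={foll,b=5,log=-}
step 3 deliver 1→2: 2={lead,b=5,log=-}
step 4 deliver 2→0: 0={foll,b=5,log=-}
step 5 deliver 0→2: —
step 6 propose(2,'y'): —
step 7 deliver 2→1: 1={foll,b=5,log=y}
step 8 deliver 1→2: 2={lead,b=5,log=y}
step 9 timeout(2): 2={cand,b=8,log=y}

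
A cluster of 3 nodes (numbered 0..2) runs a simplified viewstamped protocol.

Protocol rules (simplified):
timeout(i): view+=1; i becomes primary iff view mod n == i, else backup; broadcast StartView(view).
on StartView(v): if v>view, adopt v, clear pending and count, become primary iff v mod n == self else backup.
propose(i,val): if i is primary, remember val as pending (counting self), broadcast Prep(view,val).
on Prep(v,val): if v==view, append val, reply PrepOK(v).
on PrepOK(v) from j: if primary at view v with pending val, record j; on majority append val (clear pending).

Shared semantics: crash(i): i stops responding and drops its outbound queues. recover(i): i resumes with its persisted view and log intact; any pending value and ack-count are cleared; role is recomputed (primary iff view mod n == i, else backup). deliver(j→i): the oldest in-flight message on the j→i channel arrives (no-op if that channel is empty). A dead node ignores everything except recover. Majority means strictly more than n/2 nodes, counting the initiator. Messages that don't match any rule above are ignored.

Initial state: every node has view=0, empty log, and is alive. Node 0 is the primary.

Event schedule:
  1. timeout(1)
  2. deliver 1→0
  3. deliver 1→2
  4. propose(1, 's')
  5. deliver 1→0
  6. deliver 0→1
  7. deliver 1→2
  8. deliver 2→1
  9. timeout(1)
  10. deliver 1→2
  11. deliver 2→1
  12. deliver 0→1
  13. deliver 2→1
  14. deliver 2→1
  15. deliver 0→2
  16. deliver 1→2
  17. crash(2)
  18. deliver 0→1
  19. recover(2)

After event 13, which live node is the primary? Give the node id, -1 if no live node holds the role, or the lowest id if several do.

2

1. timeout(1):  <1:prim v1 ->
2. deliver 1→0:  <0:back v1 ->
3. deliver 1→2:  <2:back v1 ->
4. propose(1,'s'):  nop
5. deliver 1→0:  <0:back v1 s>
6. deliver 0→1:  <1:prim v1 s>
7. deliver 1→2:  <2:back v1 s>
8. deliver 2→1:  nop
9. timeout(1):  <1:back v2 s>
10. deliver 1→2:  <2:prim v2 s>
11. deliver 2→1:  nop
12. deliver 0→1:  nop
13. deliver 2→1:  nop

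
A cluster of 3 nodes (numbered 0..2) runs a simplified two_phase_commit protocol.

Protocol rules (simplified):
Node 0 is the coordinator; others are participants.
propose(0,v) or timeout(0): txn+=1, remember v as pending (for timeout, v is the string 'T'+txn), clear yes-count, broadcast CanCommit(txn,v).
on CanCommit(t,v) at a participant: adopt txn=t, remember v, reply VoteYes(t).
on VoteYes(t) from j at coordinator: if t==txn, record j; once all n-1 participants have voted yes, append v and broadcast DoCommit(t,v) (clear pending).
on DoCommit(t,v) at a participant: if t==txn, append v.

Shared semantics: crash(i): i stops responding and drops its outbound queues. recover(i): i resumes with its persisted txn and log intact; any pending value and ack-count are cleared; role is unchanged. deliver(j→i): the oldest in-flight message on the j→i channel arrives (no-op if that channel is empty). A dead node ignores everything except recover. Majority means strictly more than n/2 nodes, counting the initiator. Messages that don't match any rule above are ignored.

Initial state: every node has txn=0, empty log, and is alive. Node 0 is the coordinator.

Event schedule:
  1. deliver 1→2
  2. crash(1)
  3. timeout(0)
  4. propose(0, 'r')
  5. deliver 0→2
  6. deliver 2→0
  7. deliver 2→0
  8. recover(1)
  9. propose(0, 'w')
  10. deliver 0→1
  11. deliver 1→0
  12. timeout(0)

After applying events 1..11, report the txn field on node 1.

1

after 1 — deliver 1→2: ·
after 2 — crash(1): n1:✗part/t0/[-]
after 3 — timeout(0): n0:coor/t1/[-]
after 4 — propose(0,'r'): n0:coor/t2/[-]
after 5 — deliver 0→2: n2:part/t1/[-]
after 6 — deliver 2→0: ·
after 7 — deliver 2→0: ·
after 8 — recover(1): n1:part/t0/[-]
after 9 — propose(0,'w'): n0:coor/t3/[-]
after 10 — deliver 0→1: n1:part/t1/[-]
after 11 — deliver 1→0: ·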